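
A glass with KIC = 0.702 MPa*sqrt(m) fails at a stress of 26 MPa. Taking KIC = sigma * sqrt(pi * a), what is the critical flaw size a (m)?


Rearrange KIC = sigma * sqrt(pi * a):
  sqrt(pi * a) = KIC / sigma
  sqrt(pi * a) = 0.702 / 26 = 0.027
  a = (KIC / sigma)^2 / pi
  a = 0.027^2 / pi = 0.000232 m

0.000232 m


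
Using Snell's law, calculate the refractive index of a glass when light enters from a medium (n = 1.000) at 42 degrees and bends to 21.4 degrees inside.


Apply Snell's law: n1 * sin(theta1) = n2 * sin(theta2)
  n2 = n1 * sin(theta1) / sin(theta2)
  sin(42) = 0.669131
  sin(21.4) = 0.364877
  n2 = 1.000 * 0.669131 / 0.364877 = 1.8339

1.8339


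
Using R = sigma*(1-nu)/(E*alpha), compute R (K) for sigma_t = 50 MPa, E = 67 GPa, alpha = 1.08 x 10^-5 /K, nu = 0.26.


Thermal shock resistance: R = sigma * (1 - nu) / (E * alpha)
  Numerator = 50 * (1 - 0.26) = 37.0
  Denominator = 67 * 1000 * (1.08 x 10^-5) = 0.7236
  R = 37.0 / 0.7236 = 51.1 K

51.1 K


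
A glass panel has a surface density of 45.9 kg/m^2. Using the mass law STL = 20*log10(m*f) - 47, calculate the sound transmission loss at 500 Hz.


Mass law: STL = 20 * log10(m * f) - 47
  m * f = 45.9 * 500 = 22950
  log10(22950) = 4.36078
  STL = 20 * 4.36078 - 47 = 87.2156 - 47 = 40.2 dB

40.2 dB


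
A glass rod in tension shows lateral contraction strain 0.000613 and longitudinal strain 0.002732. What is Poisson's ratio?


Poisson's ratio: nu = lateral strain / axial strain
  nu = 0.000613 / 0.002732 = 0.2244

0.2244


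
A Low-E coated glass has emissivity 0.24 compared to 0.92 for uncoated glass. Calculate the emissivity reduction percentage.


Percentage reduction = (1 - coated/uncoated) * 100
  Ratio = 0.24 / 0.92 = 0.2609
  Reduction = (1 - 0.2609) * 100 = 73.9%

73.9%


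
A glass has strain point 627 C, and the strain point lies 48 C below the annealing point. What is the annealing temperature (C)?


T_anneal = T_strain + gap:
  T_anneal = 627 + 48 = 675 C

675 C


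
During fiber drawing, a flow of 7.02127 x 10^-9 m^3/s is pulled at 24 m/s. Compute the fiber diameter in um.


Cross-sectional area from continuity:
  A = Q / v = 7.02127 x 10^-9 / 24 = 2.925529 x 10^-10 m^2
Diameter from circular cross-section:
  d = sqrt(4A / pi) * 10^6 (m -> um)
  d = sqrt(4 * 2.925529 x 10^-10 / pi) * 10^6 = 19.3 um

19.3 um


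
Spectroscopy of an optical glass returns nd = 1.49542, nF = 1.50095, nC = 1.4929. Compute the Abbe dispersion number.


Abbe number formula: Vd = (nd - 1) / (nF - nC)
  nd - 1 = 1.49542 - 1 = 0.49542
  nF - nC = 1.50095 - 1.4929 = 0.00805
  Vd = 0.49542 / 0.00805 = 61.54

61.54


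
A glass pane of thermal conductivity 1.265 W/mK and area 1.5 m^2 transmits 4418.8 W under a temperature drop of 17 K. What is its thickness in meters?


Fourier's law: t = k * A * dT / Q
  t = 1.265 * 1.5 * 17 / 4418.8
  t = 32.2575 / 4418.8 = 0.0073 m

0.0073 m


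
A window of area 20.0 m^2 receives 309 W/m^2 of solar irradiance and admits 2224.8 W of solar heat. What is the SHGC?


Rearrange Q = Area * SHGC * Irradiance:
  SHGC = Q / (Area * Irradiance)
  SHGC = 2224.8 / (20.0 * 309) = 0.36

0.36


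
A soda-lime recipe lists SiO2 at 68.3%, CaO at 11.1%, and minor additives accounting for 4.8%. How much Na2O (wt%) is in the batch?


Pieces sum to 100%:
  Na2O = 100 - (SiO2 + CaO + others)
  Na2O = 100 - (68.3 + 11.1 + 4.8) = 15.8%

15.8%


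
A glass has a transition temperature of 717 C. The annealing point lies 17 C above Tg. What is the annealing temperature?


The annealing temperature is Tg plus the offset:
  T_anneal = 717 + 17 = 734 C

734 C


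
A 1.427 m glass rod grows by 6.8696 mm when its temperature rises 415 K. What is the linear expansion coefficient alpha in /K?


Rearrange dL = alpha * L0 * dT for alpha:
  alpha = dL / (L0 * dT)
  alpha = (6.8696 / 1000) / (1.427 * 415) = 0.0000116 /K = 1.16 x 10^-5 /K

1.16 x 10^-5 /K


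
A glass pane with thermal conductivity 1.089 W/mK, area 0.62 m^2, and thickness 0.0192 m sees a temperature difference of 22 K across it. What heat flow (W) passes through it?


Fourier's law: Q = k * A * dT / t
  Q = 1.089 * 0.62 * 22 / 0.0192
  Q = 14.85396 / 0.0192 = 773.6 W

773.6 W


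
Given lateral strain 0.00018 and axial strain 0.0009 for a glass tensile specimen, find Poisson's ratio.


Poisson's ratio: nu = lateral strain / axial strain
  nu = 0.00018 / 0.0009 = 0.2

0.2


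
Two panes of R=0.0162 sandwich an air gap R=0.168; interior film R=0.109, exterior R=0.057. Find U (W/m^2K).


Total thermal resistance (series):
  R_total = R_in + R_glass + R_air + R_glass + R_out
  R_total = 0.109 + 0.0162 + 0.168 + 0.0162 + 0.057 = 0.3664 m^2K/W
U-value = 1 / R_total = 1 / 0.3664 = 2.729 W/m^2K

2.729 W/m^2K


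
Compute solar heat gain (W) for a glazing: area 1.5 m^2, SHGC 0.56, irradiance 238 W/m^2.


Solar heat gain: Q = Area * SHGC * Irradiance
  Q = 1.5 * 0.56 * 238 = 199.9 W

199.9 W


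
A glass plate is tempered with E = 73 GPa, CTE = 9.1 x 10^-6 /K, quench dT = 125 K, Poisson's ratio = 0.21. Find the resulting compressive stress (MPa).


Tempering stress: sigma = E * alpha * dT / (1 - nu)
  E (MPa) = 73 * 1000 = 73000
  Numerator = 73000 * (9.1 x 10^-6) * 125 = 83.0375
  Denominator = 1 - 0.21 = 0.79
  sigma = 83.0375 / 0.79 = 105.1 MPa

105.1 MPa


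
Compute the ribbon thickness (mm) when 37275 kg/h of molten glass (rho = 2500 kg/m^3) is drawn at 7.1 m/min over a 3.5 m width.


Ribbon cross-section from mass balance:
  Volume rate = throughput / density = 37275 / 2500 = 14.91 m^3/h
  thickness = volume rate / (speed * 60 * width), i.e.
  thickness = throughput / (60 * speed * width * density) * 1000
  thickness = 37275 / (60 * 7.1 * 3.5 * 2500) * 1000 = 10.0 mm

10.0 mm


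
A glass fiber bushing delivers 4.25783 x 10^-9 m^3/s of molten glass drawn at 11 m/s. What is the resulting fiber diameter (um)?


Cross-sectional area from continuity:
  A = Q / v = 4.25783 x 10^-9 / 11 = 3.870755 x 10^-10 m^2
Diameter from circular cross-section:
  d = sqrt(4A / pi) * 10^6 (m -> um)
  d = sqrt(4 * 3.870755 x 10^-10 / pi) * 10^6 = 22.2 um

22.2 um


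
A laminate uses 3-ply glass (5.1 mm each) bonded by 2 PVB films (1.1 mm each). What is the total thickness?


Total thickness = glass contribution + PVB contribution
  Glass: 3 * 5.1 = 15.3 mm
  PVB: 2 * 1.1 = 2.2 mm
  Total = 15.3 + 2.2 = 17.5 mm

17.5 mm


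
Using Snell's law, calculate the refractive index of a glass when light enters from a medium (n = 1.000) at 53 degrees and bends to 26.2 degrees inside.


Apply Snell's law: n1 * sin(theta1) = n2 * sin(theta2)
  n2 = n1 * sin(theta1) / sin(theta2)
  sin(53) = 0.798636
  sin(26.2) = 0.441506
  n2 = 1.000 * 0.798636 / 0.441506 = 1.8089

1.8089


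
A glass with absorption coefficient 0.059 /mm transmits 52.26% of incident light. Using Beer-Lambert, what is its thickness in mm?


Rearrange T = exp(-alpha * thickness):
  thickness = -ln(T) / alpha
  T = 52.26/100 = 0.5226
  ln(T) = -0.64894
  -ln(T) = 0.64894
  thickness = 0.64894 / 0.059 = 11.0 mm

11.0 mm


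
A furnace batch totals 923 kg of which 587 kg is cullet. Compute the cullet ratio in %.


Cullet ratio = (cullet mass / total batch mass) * 100
  Ratio = 587 / 923 * 100 = 63.6%

63.6%


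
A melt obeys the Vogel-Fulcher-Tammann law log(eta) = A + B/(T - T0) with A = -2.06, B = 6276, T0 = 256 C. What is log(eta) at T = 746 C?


VFT equation: log(eta) = A + B / (T - T0)
  T - T0 = 746 - 256 = 490
  B / (T - T0) = 6276 / 490 = 12.808
  log(eta) = -2.06 + 12.808 = 10.748

10.748


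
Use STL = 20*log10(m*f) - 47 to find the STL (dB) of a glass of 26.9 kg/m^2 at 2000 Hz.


Mass law: STL = 20 * log10(m * f) - 47
  m * f = 26.9 * 2000 = 53800
  log10(53800) = 4.73078
  STL = 20 * 4.73078 - 47 = 94.6156 - 47 = 47.6 dB

47.6 dB


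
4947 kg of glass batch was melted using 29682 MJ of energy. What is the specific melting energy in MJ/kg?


Rearrange E = m * s for s:
  s = E / m
  s = 29682 / 4947 = 6.0 MJ/kg

6.0 MJ/kg


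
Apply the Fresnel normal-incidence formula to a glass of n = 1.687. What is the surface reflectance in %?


Fresnel reflectance at normal incidence:
  R = ((n - 1)/(n + 1))^2
  (n - 1)/(n + 1) = (1.687 - 1)/(1.687 + 1) = 0.255675
  R = 0.255675^2 = 0.0653697
  R(%) = 0.0653697 * 100 = 6.537%

6.537%


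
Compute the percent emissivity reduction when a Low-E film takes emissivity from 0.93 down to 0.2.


Percentage reduction = (1 - coated/uncoated) * 100
  Ratio = 0.2 / 0.93 = 0.2151
  Reduction = (1 - 0.2151) * 100 = 78.5%

78.5%


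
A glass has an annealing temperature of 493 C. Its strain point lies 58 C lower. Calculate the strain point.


Strain point = annealing point - difference:
  T_strain = 493 - 58 = 435 C

435 C


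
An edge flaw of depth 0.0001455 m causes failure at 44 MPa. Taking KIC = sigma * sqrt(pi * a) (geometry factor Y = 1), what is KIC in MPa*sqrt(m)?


Fracture toughness: KIC = sigma * sqrt(pi * a)
  pi * a = pi * 0.0001455 = 0.000457102
  sqrt(pi * a) = 0.02138
  KIC = 44 * 0.02138 = 0.941 MPa*sqrt(m)

0.941 MPa*sqrt(m)


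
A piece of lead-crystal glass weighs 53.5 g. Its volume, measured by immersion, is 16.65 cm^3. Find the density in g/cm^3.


Use the definition of density:
  rho = mass / volume
  rho = 53.5 / 16.65 = 3.213 g/cm^3

3.213 g/cm^3


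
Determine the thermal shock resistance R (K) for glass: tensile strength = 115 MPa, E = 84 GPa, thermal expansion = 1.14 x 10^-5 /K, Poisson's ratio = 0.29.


Thermal shock resistance: R = sigma * (1 - nu) / (E * alpha)
  Numerator = 115 * (1 - 0.29) = 81.65
  Denominator = 84 * 1000 * (1.14 x 10^-5) = 0.9576
  R = 81.65 / 0.9576 = 85.3 K

85.3 K


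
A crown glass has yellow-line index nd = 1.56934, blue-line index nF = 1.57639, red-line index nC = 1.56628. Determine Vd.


Abbe number formula: Vd = (nd - 1) / (nF - nC)
  nd - 1 = 1.56934 - 1 = 0.56934
  nF - nC = 1.57639 - 1.56628 = 0.01011
  Vd = 0.56934 / 0.01011 = 56.31

56.31


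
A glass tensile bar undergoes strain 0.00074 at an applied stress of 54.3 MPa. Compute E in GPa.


Young's modulus: E = stress / strain
  E = 54.3 MPa / 0.00074 = 73378.38 MPa
Convert to GPa: 73378.38 / 1000 = 73.38 GPa

73.38 GPa


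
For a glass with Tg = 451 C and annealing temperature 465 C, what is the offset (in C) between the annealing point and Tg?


Offset = T_anneal - Tg:
  offset = 465 - 451 = 14 C

14 C


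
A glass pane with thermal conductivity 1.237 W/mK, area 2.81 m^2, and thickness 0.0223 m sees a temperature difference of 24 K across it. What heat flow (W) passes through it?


Fourier's law: Q = k * A * dT / t
  Q = 1.237 * 2.81 * 24 / 0.0223
  Q = 83.42328 / 0.0223 = 3741 W

3741 W


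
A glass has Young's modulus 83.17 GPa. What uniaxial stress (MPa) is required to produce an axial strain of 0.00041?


Rearrange E = sigma / epsilon:
  sigma = E * epsilon
  E (MPa) = 83.17 * 1000 = 83170
  sigma = 83170 * 0.00041 = 34.1 MPa

34.1 MPa


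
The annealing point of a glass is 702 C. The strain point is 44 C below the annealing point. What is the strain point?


Strain point = annealing point - difference:
  T_strain = 702 - 44 = 658 C

658 C


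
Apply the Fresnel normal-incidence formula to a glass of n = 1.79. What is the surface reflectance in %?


Fresnel reflectance at normal incidence:
  R = ((n - 1)/(n + 1))^2
  (n - 1)/(n + 1) = (1.79 - 1)/(1.79 + 1) = 0.283154
  R = 0.283154^2 = 0.0801762
  R(%) = 0.0801762 * 100 = 8.018%

8.018%


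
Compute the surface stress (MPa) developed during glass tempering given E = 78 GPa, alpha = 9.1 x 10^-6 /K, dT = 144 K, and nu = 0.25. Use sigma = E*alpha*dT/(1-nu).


Tempering stress: sigma = E * alpha * dT / (1 - nu)
  E (MPa) = 78 * 1000 = 78000
  Numerator = 78000 * (9.1 x 10^-6) * 144 = 102.2112
  Denominator = 1 - 0.25 = 0.75
  sigma = 102.2112 / 0.75 = 136.3 MPa

136.3 MPa


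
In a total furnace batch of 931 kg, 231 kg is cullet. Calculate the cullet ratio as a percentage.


Cullet ratio = (cullet mass / total batch mass) * 100
  Ratio = 231 / 931 * 100 = 24.81%

24.81%


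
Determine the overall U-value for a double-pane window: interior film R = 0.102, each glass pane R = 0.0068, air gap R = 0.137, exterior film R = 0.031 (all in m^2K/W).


Total thermal resistance (series):
  R_total = R_in + R_glass + R_air + R_glass + R_out
  R_total = 0.102 + 0.0068 + 0.137 + 0.0068 + 0.031 = 0.2836 m^2K/W
U-value = 1 / R_total = 1 / 0.2836 = 3.526 W/m^2K

3.526 W/m^2K


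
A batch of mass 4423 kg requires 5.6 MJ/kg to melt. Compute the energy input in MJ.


Total energy = mass * specific energy
  E = 4423 * 5.6 = 24768.8 MJ

24768.8 MJ


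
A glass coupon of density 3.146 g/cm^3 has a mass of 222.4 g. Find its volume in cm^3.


Rearrange rho = m / V:
  V = m / rho
  V = 222.4 / 3.146 = 70.693 cm^3

70.693 cm^3


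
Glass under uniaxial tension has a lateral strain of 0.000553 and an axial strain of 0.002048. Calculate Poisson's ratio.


Poisson's ratio: nu = lateral strain / axial strain
  nu = 0.000553 / 0.002048 = 0.27

0.27


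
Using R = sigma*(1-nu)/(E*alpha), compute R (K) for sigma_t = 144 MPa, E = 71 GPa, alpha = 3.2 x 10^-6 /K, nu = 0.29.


Thermal shock resistance: R = sigma * (1 - nu) / (E * alpha)
  Numerator = 144 * (1 - 0.29) = 102.24
  Denominator = 71 * 1000 * (3.2 x 10^-6) = 0.2272
  R = 102.24 / 0.2272 = 450.0 K

450.0 K


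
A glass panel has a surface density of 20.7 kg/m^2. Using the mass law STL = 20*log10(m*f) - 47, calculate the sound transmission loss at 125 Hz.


Mass law: STL = 20 * log10(m * f) - 47
  m * f = 20.7 * 125 = 2587.5
  log10(2587.5) = 3.41288
  STL = 20 * 3.41288 - 47 = 68.2576 - 47 = 21.3 dB

21.3 dB


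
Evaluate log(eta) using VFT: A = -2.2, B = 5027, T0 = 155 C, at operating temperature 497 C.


VFT equation: log(eta) = A + B / (T - T0)
  T - T0 = 497 - 155 = 342
  B / (T - T0) = 5027 / 342 = 14.699
  log(eta) = -2.2 + 14.699 = 12.499

12.499


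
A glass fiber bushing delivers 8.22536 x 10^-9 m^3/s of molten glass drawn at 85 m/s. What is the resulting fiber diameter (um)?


Cross-sectional area from continuity:
  A = Q / v = 8.22536 x 10^-9 / 85 = 9.676894 x 10^-11 m^2
Diameter from circular cross-section:
  d = sqrt(4A / pi) * 10^6 (m -> um)
  d = sqrt(4 * 9.676894 x 10^-11 / pi) * 10^6 = 11.1 um

11.1 um


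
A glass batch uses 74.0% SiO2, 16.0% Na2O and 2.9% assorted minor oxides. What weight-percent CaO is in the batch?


Pieces sum to 100%:
  CaO = 100 - (SiO2 + Na2O + others)
  CaO = 100 - (74.0 + 16.0 + 2.9) = 7.1%

7.1%


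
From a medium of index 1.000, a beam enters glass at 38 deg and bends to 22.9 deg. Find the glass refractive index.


Apply Snell's law: n1 * sin(theta1) = n2 * sin(theta2)
  n2 = n1 * sin(theta1) / sin(theta2)
  sin(38) = 0.615661
  sin(22.9) = 0.389124
  n2 = 1.000 * 0.615661 / 0.389124 = 1.5822

1.5822


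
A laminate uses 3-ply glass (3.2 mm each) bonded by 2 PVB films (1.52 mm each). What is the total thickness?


Total thickness = glass contribution + PVB contribution
  Glass: 3 * 3.2 = 9.6 mm
  PVB: 2 * 1.52 = 3.04 mm
  Total = 9.6 + 3.04 = 12.64 mm

12.64 mm


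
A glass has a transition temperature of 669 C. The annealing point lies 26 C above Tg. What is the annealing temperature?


The annealing temperature is Tg plus the offset:
  T_anneal = 669 + 26 = 695 C

695 C


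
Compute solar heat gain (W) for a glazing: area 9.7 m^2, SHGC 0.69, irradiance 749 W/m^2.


Solar heat gain: Q = Area * SHGC * Irradiance
  Q = 9.7 * 0.69 * 749 = 5013.1 W

5013.1 W


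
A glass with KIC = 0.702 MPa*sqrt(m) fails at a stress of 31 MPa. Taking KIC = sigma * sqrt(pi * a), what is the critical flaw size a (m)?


Rearrange KIC = sigma * sqrt(pi * a):
  sqrt(pi * a) = KIC / sigma
  sqrt(pi * a) = 0.702 / 31 = 0.022645
  a = (KIC / sigma)^2 / pi
  a = 0.022645^2 / pi = 0.0001632 m

0.0001632 m


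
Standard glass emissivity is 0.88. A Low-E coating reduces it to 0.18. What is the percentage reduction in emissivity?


Percentage reduction = (1 - coated/uncoated) * 100
  Ratio = 0.18 / 0.88 = 0.2045
  Reduction = (1 - 0.2045) * 100 = 79.5%

79.5%


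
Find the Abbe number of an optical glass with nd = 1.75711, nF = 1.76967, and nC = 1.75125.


Abbe number formula: Vd = (nd - 1) / (nF - nC)
  nd - 1 = 1.75711 - 1 = 0.75711
  nF - nC = 1.76967 - 1.75125 = 0.01842
  Vd = 0.75711 / 0.01842 = 41.1

41.1


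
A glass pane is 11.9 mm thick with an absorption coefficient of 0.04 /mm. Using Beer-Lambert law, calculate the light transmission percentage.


Beer-Lambert law: T = exp(-alpha * thickness)
  exponent = -0.04 * 11.9 = -0.476
  T = exp(-0.476) = 0.6213
  Percentage = 0.6213 * 100 = 62.13%

62.13%


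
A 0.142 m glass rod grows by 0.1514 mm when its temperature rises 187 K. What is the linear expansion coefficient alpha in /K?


Rearrange dL = alpha * L0 * dT for alpha:
  alpha = dL / (L0 * dT)
  alpha = (0.1514 / 1000) / (0.142 * 187) = 0.000005702 /K = 5.702 x 10^-6 /K

5.702 x 10^-6 /K


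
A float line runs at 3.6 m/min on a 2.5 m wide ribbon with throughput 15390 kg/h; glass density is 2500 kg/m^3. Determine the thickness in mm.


Ribbon cross-section from mass balance:
  Volume rate = throughput / density = 15390 / 2500 = 6.156 m^3/h
  thickness = volume rate / (speed * 60 * width), i.e.
  thickness = throughput / (60 * speed * width * density) * 1000
  thickness = 15390 / (60 * 3.6 * 2.5 * 2500) * 1000 = 11.4 mm

11.4 mm


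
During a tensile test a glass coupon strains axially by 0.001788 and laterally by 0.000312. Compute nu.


Poisson's ratio: nu = lateral strain / axial strain
  nu = 0.000312 / 0.001788 = 0.1745

0.1745


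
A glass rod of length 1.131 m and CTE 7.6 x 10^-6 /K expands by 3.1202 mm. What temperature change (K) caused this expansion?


Rearrange dL = alpha * L0 * dT for dT:
  dT = dL / (alpha * L0)
  dL (m) = 3.1202 / 1000 = 0.0031202
  dT = 0.0031202 / ((7.6 x 10^-6) * 1.131) = 363.0 K

363.0 K


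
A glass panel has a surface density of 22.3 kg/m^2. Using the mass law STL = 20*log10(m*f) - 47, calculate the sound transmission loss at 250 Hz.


Mass law: STL = 20 * log10(m * f) - 47
  m * f = 22.3 * 250 = 5575
  log10(5575) = 3.74624
  STL = 20 * 3.74624 - 47 = 74.9248 - 47 = 27.9 dB

27.9 dB


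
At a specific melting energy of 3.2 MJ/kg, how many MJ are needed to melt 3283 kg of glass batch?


Total energy = mass * specific energy
  E = 3283 * 3.2 = 10505.6 MJ

10505.6 MJ


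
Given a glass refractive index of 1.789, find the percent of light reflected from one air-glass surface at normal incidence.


Fresnel reflectance at normal incidence:
  R = ((n - 1)/(n + 1))^2
  (n - 1)/(n + 1) = (1.789 - 1)/(1.789 + 1) = 0.282897
  R = 0.282897^2 = 0.0800307
  R(%) = 0.0800307 * 100 = 8.003%

8.003%


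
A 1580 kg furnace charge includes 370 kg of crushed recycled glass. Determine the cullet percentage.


Cullet ratio = (cullet mass / total batch mass) * 100
  Ratio = 370 / 1580 * 100 = 23.42%

23.42%


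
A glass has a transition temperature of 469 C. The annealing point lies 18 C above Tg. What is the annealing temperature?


The annealing temperature is Tg plus the offset:
  T_anneal = 469 + 18 = 487 C

487 C


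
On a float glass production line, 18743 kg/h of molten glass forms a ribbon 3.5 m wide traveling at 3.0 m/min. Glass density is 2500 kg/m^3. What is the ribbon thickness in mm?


Ribbon cross-section from mass balance:
  Volume rate = throughput / density = 18743 / 2500 = 7.4972 m^3/h
  thickness = volume rate / (speed * 60 * width), i.e.
  thickness = throughput / (60 * speed * width * density) * 1000
  thickness = 18743 / (60 * 3.0 * 3.5 * 2500) * 1000 = 11.9 mm

11.9 mm


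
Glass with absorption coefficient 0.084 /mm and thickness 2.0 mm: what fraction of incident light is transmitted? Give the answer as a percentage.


Beer-Lambert law: T = exp(-alpha * thickness)
  exponent = -0.084 * 2.0 = -0.168
  T = exp(-0.168) = 0.8454
  Percentage = 0.8454 * 100 = 84.54%

84.54%


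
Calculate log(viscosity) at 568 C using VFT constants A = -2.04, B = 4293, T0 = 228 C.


VFT equation: log(eta) = A + B / (T - T0)
  T - T0 = 568 - 228 = 340
  B / (T - T0) = 4293 / 340 = 12.626
  log(eta) = -2.04 + 12.626 = 10.586

10.586


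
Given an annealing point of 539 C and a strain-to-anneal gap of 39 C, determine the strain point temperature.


Strain point = annealing point - difference:
  T_strain = 539 - 39 = 500 C

500 C


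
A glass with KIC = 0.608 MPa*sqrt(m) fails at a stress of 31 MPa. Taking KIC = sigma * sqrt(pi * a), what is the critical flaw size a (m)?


Rearrange KIC = sigma * sqrt(pi * a):
  sqrt(pi * a) = KIC / sigma
  sqrt(pi * a) = 0.608 / 31 = 0.019613
  a = (KIC / sigma)^2 / pi
  a = 0.019613^2 / pi = 0.0001224 m

0.0001224 m


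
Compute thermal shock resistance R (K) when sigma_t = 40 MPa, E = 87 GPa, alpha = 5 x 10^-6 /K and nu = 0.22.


Thermal shock resistance: R = sigma * (1 - nu) / (E * alpha)
  Numerator = 40 * (1 - 0.22) = 31.2
  Denominator = 87 * 1000 * (5 x 10^-6) = 0.435
  R = 31.2 / 0.435 = 71.7 K

71.7 K


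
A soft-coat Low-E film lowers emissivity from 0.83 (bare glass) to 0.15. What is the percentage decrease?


Percentage reduction = (1 - coated/uncoated) * 100
  Ratio = 0.15 / 0.83 = 0.1807
  Reduction = (1 - 0.1807) * 100 = 81.9%

81.9%


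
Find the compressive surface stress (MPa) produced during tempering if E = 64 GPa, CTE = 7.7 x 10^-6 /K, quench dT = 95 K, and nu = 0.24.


Tempering stress: sigma = E * alpha * dT / (1 - nu)
  E (MPa) = 64 * 1000 = 64000
  Numerator = 64000 * (7.7 x 10^-6) * 95 = 46.816
  Denominator = 1 - 0.24 = 0.76
  sigma = 46.816 / 0.76 = 61.6 MPa

61.6 MPa


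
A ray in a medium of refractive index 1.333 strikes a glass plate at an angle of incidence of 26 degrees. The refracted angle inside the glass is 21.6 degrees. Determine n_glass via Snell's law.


Apply Snell's law: n1 * sin(theta1) = n2 * sin(theta2)
  n2 = n1 * sin(theta1) / sin(theta2)
  sin(26) = 0.438371
  sin(21.6) = 0.368125
  n2 = 1.333 * 0.438371 / 0.368125 = 1.5874

1.5874


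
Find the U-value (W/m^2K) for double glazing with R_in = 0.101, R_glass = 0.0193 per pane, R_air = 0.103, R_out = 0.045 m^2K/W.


Total thermal resistance (series):
  R_total = R_in + R_glass + R_air + R_glass + R_out
  R_total = 0.101 + 0.0193 + 0.103 + 0.0193 + 0.045 = 0.2876 m^2K/W
U-value = 1 / R_total = 1 / 0.2876 = 3.477 W/m^2K

3.477 W/m^2K


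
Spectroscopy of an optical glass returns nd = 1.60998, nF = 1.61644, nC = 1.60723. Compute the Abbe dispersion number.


Abbe number formula: Vd = (nd - 1) / (nF - nC)
  nd - 1 = 1.60998 - 1 = 0.60998
  nF - nC = 1.61644 - 1.60723 = 0.00921
  Vd = 0.60998 / 0.00921 = 66.23

66.23


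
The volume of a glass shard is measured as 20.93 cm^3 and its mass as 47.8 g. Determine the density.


Use the definition of density:
  rho = mass / volume
  rho = 47.8 / 20.93 = 2.284 g/cm^3

2.284 g/cm^3


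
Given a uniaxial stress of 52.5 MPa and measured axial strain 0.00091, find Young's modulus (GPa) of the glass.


Young's modulus: E = stress / strain
  E = 52.5 MPa / 0.00091 = 57692.31 MPa
Convert to GPa: 57692.31 / 1000 = 57.69 GPa

57.69 GPa


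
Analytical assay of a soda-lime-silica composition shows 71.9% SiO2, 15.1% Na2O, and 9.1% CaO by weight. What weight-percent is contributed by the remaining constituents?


Sum the three major oxides:
  SiO2 + Na2O + CaO = 71.9 + 15.1 + 9.1 = 96.1%
Subtract from 100%:
  Others = 100 - 96.1 = 3.9%

3.9%


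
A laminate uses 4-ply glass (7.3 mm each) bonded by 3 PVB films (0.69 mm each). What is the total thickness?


Total thickness = glass contribution + PVB contribution
  Glass: 4 * 7.3 = 29.2 mm
  PVB: 3 * 0.69 = 2.07 mm
  Total = 29.2 + 2.07 = 31.27 mm

31.27 mm


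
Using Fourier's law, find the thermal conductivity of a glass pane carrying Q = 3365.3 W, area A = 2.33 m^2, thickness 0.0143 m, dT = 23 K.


Fourier's law rearranged: k = Q * t / (A * dT)
  Numerator = 3365.3 * 0.0143 = 48.12379
  Denominator = 2.33 * 23 = 53.59
  k = 48.12379 / 53.59 = 0.898 W/mK

0.898 W/mK


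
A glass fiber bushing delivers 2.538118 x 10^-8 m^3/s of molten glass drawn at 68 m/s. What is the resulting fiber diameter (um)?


Cross-sectional area from continuity:
  A = Q / v = 2.538118 x 10^-8 / 68 = 3.732526 x 10^-10 m^2
Diameter from circular cross-section:
  d = sqrt(4A / pi) * 10^6 (m -> um)
  d = sqrt(4 * 3.732526 x 10^-10 / pi) * 10^6 = 21.8 um

21.8 um


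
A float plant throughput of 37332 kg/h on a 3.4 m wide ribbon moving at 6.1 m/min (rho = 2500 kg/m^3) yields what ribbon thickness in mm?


Ribbon cross-section from mass balance:
  Volume rate = throughput / density = 37332 / 2500 = 14.9328 m^3/h
  thickness = volume rate / (speed * 60 * width), i.e.
  thickness = throughput / (60 * speed * width * density) * 1000
  thickness = 37332 / (60 * 6.1 * 3.4 * 2500) * 1000 = 12.0 mm

12.0 mm


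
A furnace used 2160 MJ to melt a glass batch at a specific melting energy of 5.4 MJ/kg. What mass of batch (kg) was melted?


Rearrange E = m * s for m:
  m = E / s
  m = 2160 / 5.4 = 400.0 kg

400.0 kg


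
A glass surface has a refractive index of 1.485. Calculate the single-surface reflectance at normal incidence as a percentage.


Fresnel reflectance at normal incidence:
  R = ((n - 1)/(n + 1))^2
  (n - 1)/(n + 1) = (1.485 - 1)/(1.485 + 1) = 0.195171
  R = 0.195171^2 = 0.0380917
  R(%) = 0.0380917 * 100 = 3.809%

3.809%


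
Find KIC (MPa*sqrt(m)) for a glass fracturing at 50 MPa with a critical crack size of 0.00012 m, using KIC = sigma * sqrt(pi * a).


Fracture toughness: KIC = sigma * sqrt(pi * a)
  pi * a = pi * 0.00012 = 0.000376991
  sqrt(pi * a) = 0.019416
  KIC = 50 * 0.019416 = 0.971 MPa*sqrt(m)

0.971 MPa*sqrt(m)


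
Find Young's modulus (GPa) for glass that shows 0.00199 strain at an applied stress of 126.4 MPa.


Young's modulus: E = stress / strain
  E = 126.4 MPa / 0.00199 = 63517.59 MPa
Convert to GPa: 63517.59 / 1000 = 63.52 GPa

63.52 GPa


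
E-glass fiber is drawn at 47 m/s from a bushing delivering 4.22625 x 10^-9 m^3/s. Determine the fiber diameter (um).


Cross-sectional area from continuity:
  A = Q / v = 4.22625 x 10^-9 / 47 = 8.992021 x 10^-11 m^2
Diameter from circular cross-section:
  d = sqrt(4A / pi) * 10^6 (m -> um)
  d = sqrt(4 * 8.992021 x 10^-11 / pi) * 10^6 = 10.7 um

10.7 um


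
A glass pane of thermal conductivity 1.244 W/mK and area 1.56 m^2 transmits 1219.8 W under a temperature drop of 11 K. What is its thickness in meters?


Fourier's law: t = k * A * dT / Q
  t = 1.244 * 1.56 * 11 / 1219.8
  t = 21.34704 / 1219.8 = 0.0175 m

0.0175 m


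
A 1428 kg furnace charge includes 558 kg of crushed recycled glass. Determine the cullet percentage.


Cullet ratio = (cullet mass / total batch mass) * 100
  Ratio = 558 / 1428 * 100 = 39.08%

39.08%


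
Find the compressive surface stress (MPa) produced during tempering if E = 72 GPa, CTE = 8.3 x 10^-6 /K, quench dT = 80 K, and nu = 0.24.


Tempering stress: sigma = E * alpha * dT / (1 - nu)
  E (MPa) = 72 * 1000 = 72000
  Numerator = 72000 * (8.3 x 10^-6) * 80 = 47.808
  Denominator = 1 - 0.24 = 0.76
  sigma = 47.808 / 0.76 = 62.9 MPa

62.9 MPa


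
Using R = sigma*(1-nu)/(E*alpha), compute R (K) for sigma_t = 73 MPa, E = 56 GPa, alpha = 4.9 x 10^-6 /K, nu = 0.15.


Thermal shock resistance: R = sigma * (1 - nu) / (E * alpha)
  Numerator = 73 * (1 - 0.15) = 62.05
  Denominator = 56 * 1000 * (4.9 x 10^-6) = 0.2744
  R = 62.05 / 0.2744 = 226.1 K

226.1 K


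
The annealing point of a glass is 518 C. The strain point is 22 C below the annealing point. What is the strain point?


Strain point = annealing point - difference:
  T_strain = 518 - 22 = 496 C

496 C


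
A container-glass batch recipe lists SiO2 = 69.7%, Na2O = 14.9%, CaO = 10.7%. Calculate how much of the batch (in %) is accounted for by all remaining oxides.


Sum the three major oxides:
  SiO2 + Na2O + CaO = 69.7 + 14.9 + 10.7 = 95.3%
Subtract from 100%:
  Others = 100 - 95.3 = 4.7%

4.7%


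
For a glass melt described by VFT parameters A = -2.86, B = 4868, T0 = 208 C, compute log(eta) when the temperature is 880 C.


VFT equation: log(eta) = A + B / (T - T0)
  T - T0 = 880 - 208 = 672
  B / (T - T0) = 4868 / 672 = 7.244
  log(eta) = -2.86 + 7.244 = 4.384

4.384


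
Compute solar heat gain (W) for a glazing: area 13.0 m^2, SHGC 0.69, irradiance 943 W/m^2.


Solar heat gain: Q = Area * SHGC * Irradiance
  Q = 13.0 * 0.69 * 943 = 8458.7 W

8458.7 W


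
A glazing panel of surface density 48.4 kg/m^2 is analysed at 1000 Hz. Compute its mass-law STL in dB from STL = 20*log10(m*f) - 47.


Mass law: STL = 20 * log10(m * f) - 47
  m * f = 48.4 * 1000 = 48400
  log10(48400) = 4.68485
  STL = 20 * 4.68485 - 47 = 93.697 - 47 = 46.7 dB

46.7 dB


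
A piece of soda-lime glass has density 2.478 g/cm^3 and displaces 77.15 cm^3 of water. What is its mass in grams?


Rearrange rho = m / V:
  m = rho * V
  m = 2.478 * 77.15 = 191.178 g

191.178 g


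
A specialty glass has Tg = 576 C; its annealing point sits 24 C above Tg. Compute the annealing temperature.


The annealing temperature is Tg plus the offset:
  T_anneal = 576 + 24 = 600 C

600 C


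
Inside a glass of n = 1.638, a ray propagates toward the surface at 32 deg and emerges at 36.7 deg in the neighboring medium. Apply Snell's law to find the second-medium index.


Apply Snell's law: n1 * sin(theta1) = n2 * sin(theta2)
  n2 = n1 * sin(theta1) / sin(theta2)
  sin(32) = 0.529919
  sin(36.7) = 0.597625
  n2 = 1.638 * 0.529919 / 0.597625 = 1.4524

1.4524


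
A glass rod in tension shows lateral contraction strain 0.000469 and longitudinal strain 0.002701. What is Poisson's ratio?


Poisson's ratio: nu = lateral strain / axial strain
  nu = 0.000469 / 0.002701 = 0.1736

0.1736


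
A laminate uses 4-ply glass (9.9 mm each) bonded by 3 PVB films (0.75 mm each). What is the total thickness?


Total thickness = glass contribution + PVB contribution
  Glass: 4 * 9.9 = 39.6 mm
  PVB: 3 * 0.75 = 2.25 mm
  Total = 39.6 + 2.25 = 41.85 mm

41.85 mm


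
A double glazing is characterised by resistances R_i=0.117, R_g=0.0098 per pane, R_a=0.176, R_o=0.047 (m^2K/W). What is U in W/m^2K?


Total thermal resistance (series):
  R_total = R_in + R_glass + R_air + R_glass + R_out
  R_total = 0.117 + 0.0098 + 0.176 + 0.0098 + 0.047 = 0.3596 m^2K/W
U-value = 1 / R_total = 1 / 0.3596 = 2.781 W/m^2K

2.781 W/m^2K


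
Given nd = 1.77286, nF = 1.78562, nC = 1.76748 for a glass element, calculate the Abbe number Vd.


Abbe number formula: Vd = (nd - 1) / (nF - nC)
  nd - 1 = 1.77286 - 1 = 0.77286
  nF - nC = 1.78562 - 1.76748 = 0.01814
  Vd = 0.77286 / 0.01814 = 42.61

42.61


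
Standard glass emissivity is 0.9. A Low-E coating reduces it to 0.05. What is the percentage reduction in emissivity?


Percentage reduction = (1 - coated/uncoated) * 100
  Ratio = 0.05 / 0.9 = 0.0556
  Reduction = (1 - 0.0556) * 100 = 94.4%

94.4%


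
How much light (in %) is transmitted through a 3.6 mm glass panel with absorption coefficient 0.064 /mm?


Beer-Lambert law: T = exp(-alpha * thickness)
  exponent = -0.064 * 3.6 = -0.2304
  T = exp(-0.2304) = 0.7942
  Percentage = 0.7942 * 100 = 79.42%

79.42%


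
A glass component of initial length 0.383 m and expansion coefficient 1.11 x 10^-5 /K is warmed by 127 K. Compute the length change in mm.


Thermal expansion formula: dL = alpha * L0 * dT
  dL = (1.11 x 10^-5) * 0.383 * 127 = 0.00053992 m
Convert to mm: 0.00053992 * 1000 = 0.5399 mm

0.5399 mm


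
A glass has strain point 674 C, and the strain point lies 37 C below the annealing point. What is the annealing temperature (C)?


T_anneal = T_strain + gap:
  T_anneal = 674 + 37 = 711 C

711 C


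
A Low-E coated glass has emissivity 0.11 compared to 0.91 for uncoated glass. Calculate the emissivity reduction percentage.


Percentage reduction = (1 - coated/uncoated) * 100
  Ratio = 0.11 / 0.91 = 0.1209
  Reduction = (1 - 0.1209) * 100 = 87.9%

87.9%


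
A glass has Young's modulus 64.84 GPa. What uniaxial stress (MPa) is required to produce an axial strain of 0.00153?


Rearrange E = sigma / epsilon:
  sigma = E * epsilon
  E (MPa) = 64.84 * 1000 = 64840
  sigma = 64840 * 0.00153 = 99.21 MPa

99.21 MPa


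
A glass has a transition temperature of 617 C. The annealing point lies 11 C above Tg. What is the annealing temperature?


The annealing temperature is Tg plus the offset:
  T_anneal = 617 + 11 = 628 C

628 C


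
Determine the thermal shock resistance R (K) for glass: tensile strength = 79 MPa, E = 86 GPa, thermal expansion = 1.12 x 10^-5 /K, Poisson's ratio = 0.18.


Thermal shock resistance: R = sigma * (1 - nu) / (E * alpha)
  Numerator = 79 * (1 - 0.18) = 64.78
  Denominator = 86 * 1000 * (1.12 x 10^-5) = 0.9632
  R = 64.78 / 0.9632 = 67.3 K

67.3 K


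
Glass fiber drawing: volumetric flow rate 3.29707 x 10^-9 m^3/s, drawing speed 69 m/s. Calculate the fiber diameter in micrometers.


Cross-sectional area from continuity:
  A = Q / v = 3.29707 x 10^-9 / 69 = 4.778362 x 10^-11 m^2
Diameter from circular cross-section:
  d = sqrt(4A / pi) * 10^6 (m -> um)
  d = sqrt(4 * 4.778362 x 10^-11 / pi) * 10^6 = 7.8 um

7.8 um


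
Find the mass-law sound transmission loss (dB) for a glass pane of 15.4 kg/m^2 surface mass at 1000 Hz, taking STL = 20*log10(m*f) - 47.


Mass law: STL = 20 * log10(m * f) - 47
  m * f = 15.4 * 1000 = 15400
  log10(15400) = 4.18752
  STL = 20 * 4.18752 - 47 = 83.7504 - 47 = 36.8 dB

36.8 dB


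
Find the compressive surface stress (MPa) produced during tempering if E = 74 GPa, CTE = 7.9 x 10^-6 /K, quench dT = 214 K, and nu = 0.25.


Tempering stress: sigma = E * alpha * dT / (1 - nu)
  E (MPa) = 74 * 1000 = 74000
  Numerator = 74000 * (7.9 x 10^-6) * 214 = 125.1044
  Denominator = 1 - 0.25 = 0.75
  sigma = 125.1044 / 0.75 = 166.8 MPa

166.8 MPa


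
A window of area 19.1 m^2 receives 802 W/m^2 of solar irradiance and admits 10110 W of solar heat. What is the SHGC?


Rearrange Q = Area * SHGC * Irradiance:
  SHGC = Q / (Area * Irradiance)
  SHGC = 10110 / (19.1 * 802) = 0.66

0.66


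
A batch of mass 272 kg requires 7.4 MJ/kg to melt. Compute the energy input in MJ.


Total energy = mass * specific energy
  E = 272 * 7.4 = 2012.8 MJ

2012.8 MJ


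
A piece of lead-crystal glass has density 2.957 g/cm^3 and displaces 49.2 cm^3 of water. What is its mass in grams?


Rearrange rho = m / V:
  m = rho * V
  m = 2.957 * 49.2 = 145.484 g

145.484 g


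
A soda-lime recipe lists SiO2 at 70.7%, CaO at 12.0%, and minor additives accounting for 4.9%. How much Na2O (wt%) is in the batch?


Pieces sum to 100%:
  Na2O = 100 - (SiO2 + CaO + others)
  Na2O = 100 - (70.7 + 12.0 + 4.9) = 12.4%

12.4%


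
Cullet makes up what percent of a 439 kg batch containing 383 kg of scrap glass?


Cullet ratio = (cullet mass / total batch mass) * 100
  Ratio = 383 / 439 * 100 = 87.24%

87.24%


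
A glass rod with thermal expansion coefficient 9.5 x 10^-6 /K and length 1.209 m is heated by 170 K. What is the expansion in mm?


Thermal expansion formula: dL = alpha * L0 * dT
  dL = (9.5 x 10^-6) * 1.209 * 170 = 0.00195254 m
Convert to mm: 0.00195254 * 1000 = 1.9525 mm

1.9525 mm


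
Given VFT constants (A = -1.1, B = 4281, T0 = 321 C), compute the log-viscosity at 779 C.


VFT equation: log(eta) = A + B / (T - T0)
  T - T0 = 779 - 321 = 458
  B / (T - T0) = 4281 / 458 = 9.347
  log(eta) = -1.1 + 9.347 = 8.247

8.247


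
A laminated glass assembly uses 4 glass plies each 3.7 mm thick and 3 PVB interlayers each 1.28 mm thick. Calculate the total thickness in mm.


Total thickness = glass contribution + PVB contribution
  Glass: 4 * 3.7 = 14.8 mm
  PVB: 3 * 1.28 = 3.84 mm
  Total = 14.8 + 3.84 = 18.64 mm

18.64 mm


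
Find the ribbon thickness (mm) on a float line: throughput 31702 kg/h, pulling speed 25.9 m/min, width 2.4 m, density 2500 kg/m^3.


Ribbon cross-section from mass balance:
  Volume rate = throughput / density = 31702 / 2500 = 12.6808 m^3/h
  thickness = volume rate / (speed * 60 * width), i.e.
  thickness = throughput / (60 * speed * width * density) * 1000
  thickness = 31702 / (60 * 25.9 * 2.4 * 2500) * 1000 = 3.4 mm

3.4 mm


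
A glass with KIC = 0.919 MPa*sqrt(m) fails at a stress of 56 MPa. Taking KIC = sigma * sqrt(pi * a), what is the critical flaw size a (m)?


Rearrange KIC = sigma * sqrt(pi * a):
  sqrt(pi * a) = KIC / sigma
  sqrt(pi * a) = 0.919 / 56 = 0.016411
  a = (KIC / sigma)^2 / pi
  a = 0.016411^2 / pi = 0.0000857 m

0.0000857 m


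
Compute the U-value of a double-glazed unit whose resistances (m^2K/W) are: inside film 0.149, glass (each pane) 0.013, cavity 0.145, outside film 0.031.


Total thermal resistance (series):
  R_total = R_in + R_glass + R_air + R_glass + R_out
  R_total = 0.149 + 0.013 + 0.145 + 0.013 + 0.031 = 0.351 m^2K/W
U-value = 1 / R_total = 1 / 0.351 = 2.849 W/m^2K

2.849 W/m^2K


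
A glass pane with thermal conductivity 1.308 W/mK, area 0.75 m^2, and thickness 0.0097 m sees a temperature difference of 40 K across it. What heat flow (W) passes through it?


Fourier's law: Q = k * A * dT / t
  Q = 1.308 * 0.75 * 40 / 0.0097
  Q = 39.24 / 0.0097 = 4045.4 W

4045.4 W


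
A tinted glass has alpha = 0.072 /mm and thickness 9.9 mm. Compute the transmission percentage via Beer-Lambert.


Beer-Lambert law: T = exp(-alpha * thickness)
  exponent = -0.072 * 9.9 = -0.7128
  T = exp(-0.7128) = 0.4903
  Percentage = 0.4903 * 100 = 49.03%

49.03%


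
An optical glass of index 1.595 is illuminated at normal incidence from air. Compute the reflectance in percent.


Fresnel reflectance at normal incidence:
  R = ((n - 1)/(n + 1))^2
  (n - 1)/(n + 1) = (1.595 - 1)/(1.595 + 1) = 0.229287
  R = 0.229287^2 = 0.0525725
  R(%) = 0.0525725 * 100 = 5.257%

5.257%


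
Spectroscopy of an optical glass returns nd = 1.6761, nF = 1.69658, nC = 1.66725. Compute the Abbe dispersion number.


Abbe number formula: Vd = (nd - 1) / (nF - nC)
  nd - 1 = 1.6761 - 1 = 0.6761
  nF - nC = 1.69658 - 1.66725 = 0.02933
  Vd = 0.6761 / 0.02933 = 23.05

23.05


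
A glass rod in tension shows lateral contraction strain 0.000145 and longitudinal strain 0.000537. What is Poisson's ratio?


Poisson's ratio: nu = lateral strain / axial strain
  nu = 0.000145 / 0.000537 = 0.27

0.27


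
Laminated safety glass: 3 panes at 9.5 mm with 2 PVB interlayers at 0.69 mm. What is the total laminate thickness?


Total thickness = glass contribution + PVB contribution
  Glass: 3 * 9.5 = 28.5 mm
  PVB: 2 * 0.69 = 1.38 mm
  Total = 28.5 + 1.38 = 29.88 mm

29.88 mm


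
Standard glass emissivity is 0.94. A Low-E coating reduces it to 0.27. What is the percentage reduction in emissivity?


Percentage reduction = (1 - coated/uncoated) * 100
  Ratio = 0.27 / 0.94 = 0.2872
  Reduction = (1 - 0.2872) * 100 = 71.3%

71.3%


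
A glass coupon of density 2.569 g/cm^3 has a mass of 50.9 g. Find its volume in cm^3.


Rearrange rho = m / V:
  V = m / rho
  V = 50.9 / 2.569 = 19.813 cm^3

19.813 cm^3


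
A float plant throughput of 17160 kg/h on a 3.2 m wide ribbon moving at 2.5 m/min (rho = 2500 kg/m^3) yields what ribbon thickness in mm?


Ribbon cross-section from mass balance:
  Volume rate = throughput / density = 17160 / 2500 = 6.864 m^3/h
  thickness = volume rate / (speed * 60 * width), i.e.
  thickness = throughput / (60 * speed * width * density) * 1000
  thickness = 17160 / (60 * 2.5 * 3.2 * 2500) * 1000 = 14.3 mm

14.3 mm


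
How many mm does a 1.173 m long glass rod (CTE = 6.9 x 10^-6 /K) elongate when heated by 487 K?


Thermal expansion formula: dL = alpha * L0 * dT
  dL = (6.9 x 10^-6) * 1.173 * 487 = 0.00394163 m
Convert to mm: 0.00394163 * 1000 = 3.9416 mm

3.9416 mm
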